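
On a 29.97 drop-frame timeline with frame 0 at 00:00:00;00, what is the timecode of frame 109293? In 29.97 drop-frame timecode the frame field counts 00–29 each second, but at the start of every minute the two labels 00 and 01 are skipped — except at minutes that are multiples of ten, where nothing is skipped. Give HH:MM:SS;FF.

Ten DF minutes hold 17982 frames, so frame 109293 lies in block 6 (frames 107892–125873) with 1401 frames into that block.
The block's first minute is 1800 frames and the rest 1798 each; 1401 frames reaches minute 0, so 6 × 18 + 0 × 2 = 108 labels have been skipped so far.
Adding those back, label number 109293 + 108 = 109401 at 30 labels/s is 3646 s + 21 f = 1 h 0 min 46 s frame 21, i.e. 01:00:46;21.

01:00:46;21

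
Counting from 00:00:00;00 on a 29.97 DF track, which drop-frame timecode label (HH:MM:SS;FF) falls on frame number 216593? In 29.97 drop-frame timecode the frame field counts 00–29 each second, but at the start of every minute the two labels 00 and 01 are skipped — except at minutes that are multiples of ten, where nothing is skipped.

02:00:26;29

Each 10-minute DF block holds 10 × 60 × 30 − 9 × 2 = 17982 frames. 216593 ÷ 17982 → 12 full blocks, remainder 809.
Within the partial block the first minute is 1800 frames and each further minute 1798, so 0 further minute boundaries passed. Total skipped labels = 18 × 12 + 2 × 0 = 216.
Non-drop label index = 216593 + 216 = 216809; at 30 labels/s that is 02:00:26:29, i.e. DF 02:00:26;29.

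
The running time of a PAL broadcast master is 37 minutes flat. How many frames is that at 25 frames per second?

55500 frames

37 min = 2220 s.
Frames = 2220 × 25 = 55500.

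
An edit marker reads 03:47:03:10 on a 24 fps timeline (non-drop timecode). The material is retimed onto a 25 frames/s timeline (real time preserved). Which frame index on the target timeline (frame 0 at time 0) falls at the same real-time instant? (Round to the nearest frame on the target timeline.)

Source frame index: (3×3600 + 47×60 + 3) × 24 + 10 = 326962.
Real time: 326962 / (24) = 163481/12 s.
Target frame: (163481/12) × (25) = 4087025/12 ≈ 340585.417 → 340585.

frame 340585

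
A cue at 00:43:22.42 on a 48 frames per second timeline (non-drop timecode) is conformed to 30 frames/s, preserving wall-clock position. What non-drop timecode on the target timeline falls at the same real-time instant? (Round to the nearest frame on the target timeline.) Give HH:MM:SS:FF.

Source frame index: (0×3600 + 43×60 + 22) × 48 + 42 = 124938.
Real time: 124938 / (48) = 20823/8 s.
Target frame: (20823/8) × (30) = 312345/4 ≈ 78086.250 → 78086.
At 30 labels/s: frame 78086 → 00:43:22:26.

00:43:22:26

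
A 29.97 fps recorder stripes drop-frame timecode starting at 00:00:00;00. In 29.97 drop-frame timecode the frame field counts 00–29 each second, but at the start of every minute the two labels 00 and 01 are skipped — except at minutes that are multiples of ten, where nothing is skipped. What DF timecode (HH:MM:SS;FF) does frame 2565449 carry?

23:46:40;17

Each 10-minute DF block holds 10 × 60 × 30 − 9 × 2 = 17982 frames. 2565449 ÷ 17982 → 142 full blocks, remainder 12005.
Within the partial block the first minute is 1800 frames and each further minute 1798, so 6 further minute boundaries passed. Total skipped labels = 18 × 142 + 2 × 6 = 2568.
Non-drop label index = 2565449 + 2568 = 2568017; at 30 labels/s that is 23:46:40:17, i.e. DF 23:46:40;17.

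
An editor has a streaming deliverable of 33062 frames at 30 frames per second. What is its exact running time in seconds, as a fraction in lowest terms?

Running time = 33062 ÷ (30) = 33062 × 1/30 = 16531/15 s.

16531/15 seconds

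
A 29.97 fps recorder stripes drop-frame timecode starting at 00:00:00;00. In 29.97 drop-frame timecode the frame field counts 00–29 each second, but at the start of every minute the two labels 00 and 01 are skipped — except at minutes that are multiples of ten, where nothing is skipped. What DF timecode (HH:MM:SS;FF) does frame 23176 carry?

Each 10-minute DF block holds 10 × 60 × 30 − 9 × 2 = 17982 frames. 23176 ÷ 17982 → 1 full block, remainder 5194.
Within the partial block the first minute is 1800 frames and each further minute 1798, so 2 further minute boundaries passed. Total skipped labels = 18 × 1 + 2 × 2 = 22.
Non-drop label index = 23176 + 22 = 23198; at 30 labels/s that is 00:12:53:08, i.e. DF 00:12:53;08.

00:12:53;08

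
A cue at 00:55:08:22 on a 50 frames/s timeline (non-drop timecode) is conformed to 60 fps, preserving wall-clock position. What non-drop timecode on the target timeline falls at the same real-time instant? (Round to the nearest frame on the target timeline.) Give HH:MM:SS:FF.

Source frame index: (0×3600 + 55×60 + 8) × 50 + 22 = 165422.
Real time: 165422 / (50) = 82711/25 s.
Target frame: (82711/25) × (60) = 992532/5 ≈ 198506.400 → 198506.
At 60 labels/s: frame 198506 → 00:55:08:26.

00:55:08:26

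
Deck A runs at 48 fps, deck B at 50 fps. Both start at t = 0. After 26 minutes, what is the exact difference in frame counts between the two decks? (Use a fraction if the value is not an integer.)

3120 frames

26 min = 1560 s.
A emits 48 × 1560 = 74880 frames; B emits 50 × 1560 = 78000.
Difference = 3120 frames; B is ahead of A.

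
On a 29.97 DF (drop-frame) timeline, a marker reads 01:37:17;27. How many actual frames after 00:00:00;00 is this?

174961

Complete 10-minute blocks: 9, each 17982 frames → 161838.
Remaining 7 whole minutes in the current block: 1800 + 6 × 1798 = 12588 frames.
Within the current minute: 17 × 30 + 27 − 2 = 535 (labels ;00/;01 skipped at this minute). Total = 161838 + 12588 + 535 = 174961.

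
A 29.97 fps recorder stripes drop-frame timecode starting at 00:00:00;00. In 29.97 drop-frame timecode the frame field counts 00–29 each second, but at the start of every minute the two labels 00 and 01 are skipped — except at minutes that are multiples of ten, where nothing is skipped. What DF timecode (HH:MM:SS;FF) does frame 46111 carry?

00:25:38;17

Ten DF minutes hold 17982 frames, so frame 46111 lies in block 2 (frames 35964–53945) with 10147 frames into that block.
The block's first minute is 1800 frames and the rest 1798 each; 10147 frames reaches minute 5, so 2 × 18 + 5 × 2 = 46 labels have been skipped so far.
Adding those back, label number 46111 + 46 = 46157 at 30 labels/s is 1538 s + 17 f = 0 h 25 min 38 s frame 17, i.e. 00:25:38;17.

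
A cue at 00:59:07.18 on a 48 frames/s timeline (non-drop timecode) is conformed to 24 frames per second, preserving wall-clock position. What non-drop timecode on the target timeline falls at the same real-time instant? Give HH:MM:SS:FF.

Source frame index: (0×3600 + 59×60 + 7) × 48 + 18 = 170274.
Real time: 170274 / (48) = 28379/8 s.
Target frame: (28379/8) × (24) = 85137.
At 24 labels/s: frame 85137 → 00:59:07:09.

00:59:07:09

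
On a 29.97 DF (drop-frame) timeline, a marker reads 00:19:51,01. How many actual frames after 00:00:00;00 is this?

As if non-drop at 30 labels/s: (0 × 3600 + 19 × 60 + 51) × 30 + 1 = 35731.
Minute boundaries passed: 19; those not divisible by 10: 19 − 1 = 18; dropped labels = 2 × 18 = 36.
Actual frame index = 35731 − 36 = 35695.

35695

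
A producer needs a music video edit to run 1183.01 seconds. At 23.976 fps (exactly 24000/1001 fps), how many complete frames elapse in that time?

28363 frames

Frames = 1183.01 × 24000/1001 = 28392240/1001 ≈ 28363.8761.
Complete frames: 28363.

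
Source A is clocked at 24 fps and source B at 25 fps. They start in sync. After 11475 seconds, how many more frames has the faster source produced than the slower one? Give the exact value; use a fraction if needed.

11475 frames

A emits 24 × 11475 = 275400 frames; B emits 25 × 11475 = 286875.
Difference = 11475 frames; B is ahead of A.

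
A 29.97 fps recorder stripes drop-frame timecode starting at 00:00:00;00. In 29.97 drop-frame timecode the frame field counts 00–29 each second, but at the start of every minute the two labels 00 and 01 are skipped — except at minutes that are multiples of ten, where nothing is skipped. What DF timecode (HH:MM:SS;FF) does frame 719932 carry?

06:40:21;22

Ten DF minutes hold 17982 frames, so frame 719932 lies in block 40 (frames 719280–737261) with 652 frames into that block.
The block's first minute is 1800 frames and the rest 1798 each; 652 frames reaches minute 0, so 40 × 18 + 0 × 2 = 720 labels have been skipped so far.
Adding those back, label number 719932 + 720 = 720652 at 30 labels/s is 24021 s + 22 f = 6 h 40 min 21 s frame 22, i.e. 06:40:21;22.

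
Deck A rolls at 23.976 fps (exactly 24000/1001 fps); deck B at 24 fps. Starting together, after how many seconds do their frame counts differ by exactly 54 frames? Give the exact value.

The gap grows by |24 − 24000/1001| = 24/1001 frames per second.
Time for a 54-frame gap: 54 ÷ (24/1001) = 2252.25 s.

2252.25 seconds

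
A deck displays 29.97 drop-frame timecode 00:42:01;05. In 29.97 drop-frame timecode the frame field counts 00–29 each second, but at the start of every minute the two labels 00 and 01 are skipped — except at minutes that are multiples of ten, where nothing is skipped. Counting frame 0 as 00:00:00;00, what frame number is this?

75559

Complete 10-minute blocks: 4, each 17982 frames → 71928.
Remaining 2 whole minutes in the current block: 1800 + 1 × 1798 = 3598 frames.
Within the current minute: 1 × 30 + 5 − 2 = 33 (labels ;00/;01 skipped at this minute). Total = 71928 + 3598 + 33 = 75559.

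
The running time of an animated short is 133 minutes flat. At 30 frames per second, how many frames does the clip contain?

239400 frames

133 min = 7980 s.
Frames = 7980 × 30 = 239400.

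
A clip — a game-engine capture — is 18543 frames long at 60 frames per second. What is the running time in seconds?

309.05 seconds

Running time = 18543 / (60) = 309.05 s.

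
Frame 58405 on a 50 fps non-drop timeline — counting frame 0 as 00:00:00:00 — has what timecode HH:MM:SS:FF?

58405 ÷ 50 = 1168 full seconds, remainder 5 frames.
1168 s = 0 h 19 min 28 s.
Timecode: 00:19:28:05.

00:19:28:05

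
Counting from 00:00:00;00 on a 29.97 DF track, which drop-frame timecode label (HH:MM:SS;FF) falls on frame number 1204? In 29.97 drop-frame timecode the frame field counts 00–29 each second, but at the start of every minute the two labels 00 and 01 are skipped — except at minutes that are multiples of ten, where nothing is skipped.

Each 10-minute DF block holds 10 × 60 × 30 − 9 × 2 = 17982 frames. 1204 ÷ 17982 → 0 full blocks, remainder 1204.
Within the partial block the first minute is 1800 frames and each further minute 1798, so 0 further minute boundaries passed. Total skipped labels = 18 × 0 + 2 × 0 = 0.
Non-drop label index = 1204 + 0 = 1204; at 30 labels/s that is 00:00:40:04, i.e. DF 00:00:40;04.

00:00:40;04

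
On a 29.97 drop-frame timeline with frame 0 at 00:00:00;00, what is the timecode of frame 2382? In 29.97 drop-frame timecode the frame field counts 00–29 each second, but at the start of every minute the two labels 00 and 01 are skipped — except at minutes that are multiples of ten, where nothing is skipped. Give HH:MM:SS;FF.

Each 10-minute DF block holds 10 × 60 × 30 − 9 × 2 = 17982 frames. 2382 ÷ 17982 → 0 full blocks, remainder 2382.
Within the partial block the first minute is 1800 frames and each further minute 1798, so 1 further minute boundary passed. Total skipped labels = 18 × 0 + 2 × 1 = 2.
Non-drop label index = 2382 + 2 = 2384; at 30 labels/s that is 00:01:19:14, i.e. DF 00:01:19;14.

00:01:19;14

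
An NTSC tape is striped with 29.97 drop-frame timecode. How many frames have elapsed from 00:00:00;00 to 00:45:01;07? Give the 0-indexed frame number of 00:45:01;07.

Complete 10-minute blocks: 4, each 17982 frames → 71928.
Remaining 5 whole minutes in the current block: 1800 + 4 × 1798 = 8992 frames.
Within the current minute: 1 × 30 + 7 − 2 = 35 (labels ;00/;01 skipped at this minute). Total = 71928 + 8992 + 35 = 80955.

80955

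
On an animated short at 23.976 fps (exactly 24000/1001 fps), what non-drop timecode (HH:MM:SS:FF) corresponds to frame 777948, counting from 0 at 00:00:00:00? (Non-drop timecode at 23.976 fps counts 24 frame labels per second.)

09:00:14:12

777948 ÷ 24 = 32414 full seconds, remainder 12 frames.
32414 s = 9 h 0 min 14 s.
Timecode: 09:00:14:12.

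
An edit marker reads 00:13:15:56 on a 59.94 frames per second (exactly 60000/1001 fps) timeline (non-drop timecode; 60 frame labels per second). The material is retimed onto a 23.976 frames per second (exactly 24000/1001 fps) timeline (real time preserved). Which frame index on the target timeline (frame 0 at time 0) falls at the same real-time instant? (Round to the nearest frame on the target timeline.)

Source frame index: (0×3600 + 13×60 + 15) × 60 + 56 = 47756.
Real time: 47756 / (60000/1001) = 11950939/15000 s.
Target frame: (11950939/15000) × (24000/1001) = 95512/5 ≈ 19102.400 → 19102.

frame 19102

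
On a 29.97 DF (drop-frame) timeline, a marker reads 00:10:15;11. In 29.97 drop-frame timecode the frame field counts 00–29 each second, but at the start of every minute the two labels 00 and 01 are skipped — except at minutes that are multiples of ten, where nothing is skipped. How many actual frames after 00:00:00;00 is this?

As if non-drop at 30 labels/s: (0 × 3600 + 10 × 60 + 15) × 30 + 11 = 18461.
Minute boundaries passed: 10; those not divisible by 10: 10 − 1 = 9; dropped labels = 2 × 9 = 18.
Actual frame index = 18461 − 18 = 18443.

18443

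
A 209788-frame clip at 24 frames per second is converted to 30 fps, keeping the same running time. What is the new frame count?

Target frames = source frames × (target rate / source rate) = 209788 × (30)/(24) = 209788 × 5/4 = 262235.

262235 frames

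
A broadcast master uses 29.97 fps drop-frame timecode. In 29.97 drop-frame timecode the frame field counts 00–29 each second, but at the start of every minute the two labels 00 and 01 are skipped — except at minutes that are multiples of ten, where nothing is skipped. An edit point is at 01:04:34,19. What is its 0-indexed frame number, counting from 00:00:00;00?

As if non-drop at 30 labels/s: (1 × 3600 + 4 × 60 + 34) × 30 + 19 = 116239.
Minute boundaries passed: 64; those not divisible by 10: 64 − 6 = 58; dropped labels = 2 × 58 = 116.
Actual frame index = 116239 − 116 = 116123.

116123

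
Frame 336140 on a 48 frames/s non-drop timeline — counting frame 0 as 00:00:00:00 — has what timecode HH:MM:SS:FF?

01:56:42:44

336140 ÷ 48 = 7002 full seconds, remainder 44 frames.
7002 s = 1 h 56 min 42 s.
Timecode: 01:56:42:44.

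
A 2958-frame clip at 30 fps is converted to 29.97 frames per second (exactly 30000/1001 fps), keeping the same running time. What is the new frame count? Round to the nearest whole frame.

Frames at target rate = 2958 × (30000/1001) / (30) = 2958000/1001 ≈ 2955.045.
Nearest whole frame: 2955.

2955 frames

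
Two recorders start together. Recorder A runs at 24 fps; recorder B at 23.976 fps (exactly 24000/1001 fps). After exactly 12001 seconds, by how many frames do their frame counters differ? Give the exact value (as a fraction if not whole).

A emits 24 × 12001 = 288024 frames; B emits 24000/1001 × 12001 = 26184000/91.
Difference = 26184/91 frames (≈ 287.7363); B is behind A.

26184/91 frames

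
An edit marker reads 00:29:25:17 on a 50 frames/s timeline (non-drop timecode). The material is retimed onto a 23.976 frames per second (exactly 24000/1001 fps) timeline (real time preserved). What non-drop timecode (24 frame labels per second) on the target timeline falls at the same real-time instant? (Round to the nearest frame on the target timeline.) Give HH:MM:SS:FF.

00:29:23:14

Source frame index: (0×3600 + 29×60 + 25) × 50 + 17 = 88267.
Real time: 88267 / (50) = 88267/50 s.
Target frame: (88267/50) × (24000/1001) = 42368160/1001 ≈ 42325.834 → 42326.
At 24 labels/s: frame 42326 → 00:29:23:14.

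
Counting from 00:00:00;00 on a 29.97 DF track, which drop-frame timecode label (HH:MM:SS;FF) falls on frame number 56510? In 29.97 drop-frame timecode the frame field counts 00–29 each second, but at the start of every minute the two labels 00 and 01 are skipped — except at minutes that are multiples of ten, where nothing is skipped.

00:31:25;16

Each 10-minute DF block holds 10 × 60 × 30 − 9 × 2 = 17982 frames. 56510 ÷ 17982 → 3 full blocks, remainder 2564.
Within the partial block the first minute is 1800 frames and each further minute 1798, so 1 further minute boundary passed. Total skipped labels = 18 × 3 + 2 × 1 = 56.
Non-drop label index = 56510 + 56 = 56566; at 30 labels/s that is 00:31:25:16, i.e. DF 00:31:25;16.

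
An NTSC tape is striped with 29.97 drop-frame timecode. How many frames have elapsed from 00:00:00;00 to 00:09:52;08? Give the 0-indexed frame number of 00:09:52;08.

17750

Complete 10-minute blocks: 0, each 17982 frames → 0.
Remaining 9 whole minutes in the current block: 1800 + 8 × 1798 = 16184 frames.
Within the current minute: 52 × 30 + 8 − 2 = 1566 (labels ;00/;01 skipped at this minute). Total = 0 + 16184 + 1566 = 17750.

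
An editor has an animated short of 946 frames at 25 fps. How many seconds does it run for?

Running time = 946 / (25) = 37.84 s.

37.84 seconds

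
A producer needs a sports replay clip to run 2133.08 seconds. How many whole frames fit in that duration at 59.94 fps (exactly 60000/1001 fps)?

Frames = 2133.08 × 60000/1001 = 127984800/1001 ≈ 127856.9431.
Complete frames: 127856.

127856 frames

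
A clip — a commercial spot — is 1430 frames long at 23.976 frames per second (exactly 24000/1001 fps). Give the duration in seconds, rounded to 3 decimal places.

Running time = 1430 × 1001/24000 = 143143/2400 s ≈ 59.643 s.

59.643 seconds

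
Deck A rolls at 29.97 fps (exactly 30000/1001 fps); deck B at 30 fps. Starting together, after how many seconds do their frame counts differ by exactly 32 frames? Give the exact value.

The gap grows by |30 − 30000/1001| = 30/1001 frames per second.
Time for a 32-frame gap: 32 ÷ (30/1001) = 16016/15 s.

16016/15 seconds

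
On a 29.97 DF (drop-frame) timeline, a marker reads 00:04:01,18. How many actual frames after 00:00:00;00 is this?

As if non-drop at 30 labels/s: (0 × 3600 + 4 × 60 + 1) × 30 + 18 = 7248.
Minute boundaries passed: 4; those not divisible by 10: 4 − 0 = 4; dropped labels = 2 × 4 = 8.
Actual frame index = 7248 − 8 = 7240.

7240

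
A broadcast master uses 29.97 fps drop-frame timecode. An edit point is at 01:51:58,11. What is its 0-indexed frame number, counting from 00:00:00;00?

Complete 10-minute blocks: 11, each 17982 frames → 197802.
Remaining 1 whole minute in the current block: 1800 + 0 × 1798 = 1800 frames.
Within the current minute: 58 × 30 + 11 − 2 = 1749 (labels ;00/;01 skipped at this minute). Total = 197802 + 1800 + 1749 = 201351.

201351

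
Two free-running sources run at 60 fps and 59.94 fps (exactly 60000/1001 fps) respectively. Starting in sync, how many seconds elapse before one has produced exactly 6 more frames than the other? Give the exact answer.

The gap grows by |60000/1001 − 60| = 60/1001 frames per second.
Time for a 6-frame gap: 6 ÷ (60/1001) = 100.1 s.

100.1 seconds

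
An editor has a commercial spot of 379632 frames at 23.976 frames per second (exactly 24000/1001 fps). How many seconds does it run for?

Running time = 379632 / (24000/1001) = 15833.818 s.

15833.818 seconds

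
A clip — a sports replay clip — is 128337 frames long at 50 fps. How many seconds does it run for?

2566.74 seconds

Running time = 128337 / (50) = 2566.74 s.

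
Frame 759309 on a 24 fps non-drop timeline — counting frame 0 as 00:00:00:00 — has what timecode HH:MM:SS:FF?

759309 ÷ 24 = 31637 full seconds, remainder 21 frames.
31637 s = 8 h 47 min 17 s.
Timecode: 08:47:17:21.

08:47:17:21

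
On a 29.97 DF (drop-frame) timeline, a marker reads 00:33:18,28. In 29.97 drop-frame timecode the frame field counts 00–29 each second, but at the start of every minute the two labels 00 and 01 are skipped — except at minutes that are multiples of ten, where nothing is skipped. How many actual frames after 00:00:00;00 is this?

Complete 10-minute blocks: 3, each 17982 frames → 53946.
Remaining 3 whole minutes in the current block: 1800 + 2 × 1798 = 5396 frames.
Within the current minute: 18 × 30 + 28 − 2 = 566 (labels ;00/;01 skipped at this minute). Total = 53946 + 5396 + 566 = 59908.

59908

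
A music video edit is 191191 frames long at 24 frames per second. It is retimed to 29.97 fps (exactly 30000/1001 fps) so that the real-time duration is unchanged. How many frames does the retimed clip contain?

238750 frames

Target frames = source frames × (target rate / source rate) = 191191 × (30000/1001)/(24) = 191191 × 1250/1001 = 238750.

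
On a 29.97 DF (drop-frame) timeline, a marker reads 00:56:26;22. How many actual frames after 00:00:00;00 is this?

As if non-drop at 30 labels/s: (0 × 3600 + 56 × 60 + 26) × 30 + 22 = 101602.
Minute boundaries passed: 56; those not divisible by 10: 56 − 5 = 51; dropped labels = 2 × 51 = 102.
Actual frame index = 101602 − 102 = 101500.

101500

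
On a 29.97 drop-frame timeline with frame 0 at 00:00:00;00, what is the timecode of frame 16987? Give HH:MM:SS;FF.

00:09:26;25

Ten DF minutes hold 17982 frames, so frame 16987 lies in block 0 (frames 0–17981) with 16987 frames into that block.
The block's first minute is 1800 frames and the rest 1798 each; 16987 frames reaches minute 9, so 0 × 18 + 9 × 2 = 18 labels have been skipped so far.
Adding those back, label number 16987 + 18 = 17005 at 30 labels/s is 566 s + 25 f = 0 h 9 min 26 s frame 25, i.e. 00:09:26;25.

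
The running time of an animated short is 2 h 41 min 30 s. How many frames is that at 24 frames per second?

232560 frames

2 h 41 min 30 s = 9690 s.
Frames = 9690 × 24 = 232560.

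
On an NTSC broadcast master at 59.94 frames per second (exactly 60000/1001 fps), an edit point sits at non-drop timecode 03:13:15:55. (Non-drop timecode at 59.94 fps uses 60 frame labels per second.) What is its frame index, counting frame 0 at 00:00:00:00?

695755

Total seconds to the label: (3 × 3600 + 13 × 60 + 15) = 11595.
Frame index = 11595 × 60 + 55 = 695755.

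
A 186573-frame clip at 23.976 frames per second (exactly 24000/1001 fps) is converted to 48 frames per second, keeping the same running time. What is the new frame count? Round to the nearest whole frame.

Frames at target rate = 186573 × (48) / (24000/1001) = 186759573/500 ≈ 373519.146.
Nearest whole frame: 373519.

373519 frames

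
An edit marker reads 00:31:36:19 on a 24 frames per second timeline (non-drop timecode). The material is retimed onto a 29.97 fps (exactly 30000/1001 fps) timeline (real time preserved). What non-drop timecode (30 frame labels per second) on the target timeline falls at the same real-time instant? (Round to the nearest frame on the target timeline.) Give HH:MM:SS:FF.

Source frame index: (0×3600 + 31×60 + 36) × 24 + 19 = 45523.
Real time: 45523 / (24) = 45523/24 s.
Target frame: (45523/24) × (30000/1001) = 56903750/1001 ≈ 56846.903 → 56847.
At 30 labels/s: frame 56847 → 00:31:34:27.

00:31:34:27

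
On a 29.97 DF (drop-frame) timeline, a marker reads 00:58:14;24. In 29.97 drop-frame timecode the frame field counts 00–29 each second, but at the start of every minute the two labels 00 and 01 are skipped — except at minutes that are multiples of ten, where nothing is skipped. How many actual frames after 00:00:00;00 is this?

As if non-drop at 30 labels/s: (0 × 3600 + 58 × 60 + 14) × 30 + 24 = 104844.
Minute boundaries passed: 58; those not divisible by 10: 58 − 5 = 53; dropped labels = 2 × 53 = 106.
Actual frame index = 104844 − 106 = 104738.

104738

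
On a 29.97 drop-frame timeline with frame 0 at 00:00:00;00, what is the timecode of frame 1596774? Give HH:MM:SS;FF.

Each 10-minute DF block holds 10 × 60 × 30 − 9 × 2 = 17982 frames. 1596774 ÷ 17982 → 88 full blocks, remainder 14358.
Within the partial block the first minute is 1800 frames and each further minute 1798, so 7 further minute boundaries passed. Total skipped labels = 18 × 88 + 2 × 7 = 1598.
Non-drop label index = 1596774 + 1598 = 1598372; at 30 labels/s that is 14:47:59:02, i.e. DF 14:47:59;02.

14:47:59;02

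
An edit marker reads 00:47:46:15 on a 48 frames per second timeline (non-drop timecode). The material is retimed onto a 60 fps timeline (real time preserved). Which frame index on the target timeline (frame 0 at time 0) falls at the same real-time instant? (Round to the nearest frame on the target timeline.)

Source frame index: (0×3600 + 47×60 + 46) × 48 + 15 = 137583.
Real time: 137583 / (48) = 45861/16 s.
Target frame: (45861/16) × (60) = 687915/4 ≈ 171978.750 → 171979.

frame 171979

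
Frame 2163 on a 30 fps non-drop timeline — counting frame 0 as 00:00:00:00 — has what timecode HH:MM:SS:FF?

00:01:12:03

2163 ÷ 30 = 72 full seconds, remainder 3 frames.
72 s = 0 h 1 min 12 s.
Timecode: 00:01:12:03.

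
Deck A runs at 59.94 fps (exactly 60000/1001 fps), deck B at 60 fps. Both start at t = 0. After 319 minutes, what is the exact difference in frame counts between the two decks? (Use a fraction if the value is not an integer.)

104400/91 frames

319 min = 19140 s.
A emits 60000/1001 × 19140 = 104400000/91 frames; B emits 60 × 19140 = 1148400.
Difference = 104400/91 frames (≈ 1147.2527); B is ahead of A.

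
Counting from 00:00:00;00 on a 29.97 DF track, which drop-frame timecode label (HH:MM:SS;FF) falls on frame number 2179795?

Each 10-minute DF block holds 10 × 60 × 30 − 9 × 2 = 17982 frames. 2179795 ÷ 17982 → 121 full blocks, remainder 3973.
Within the partial block the first minute is 1800 frames and each further minute 1798, so 2 further minute boundaries passed. Total skipped labels = 18 × 121 + 2 × 2 = 2182.
Non-drop label index = 2179795 + 2182 = 2181977; at 30 labels/s that is 20:12:12:17, i.e. DF 20:12:12;17.

20:12:12;17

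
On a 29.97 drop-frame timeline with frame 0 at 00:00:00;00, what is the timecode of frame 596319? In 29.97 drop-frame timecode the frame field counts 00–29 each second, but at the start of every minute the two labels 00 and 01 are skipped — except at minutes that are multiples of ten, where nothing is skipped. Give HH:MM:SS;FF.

05:31:37;05

Each 10-minute DF block holds 10 × 60 × 30 − 9 × 2 = 17982 frames. 596319 ÷ 17982 → 33 full blocks, remainder 2913.
Within the partial block the first minute is 1800 frames and each further minute 1798, so 1 further minute boundary passed. Total skipped labels = 18 × 33 + 2 × 1 = 596.
Non-drop label index = 596319 + 596 = 596915; at 30 labels/s that is 05:31:37:05, i.e. DF 05:31:37;05.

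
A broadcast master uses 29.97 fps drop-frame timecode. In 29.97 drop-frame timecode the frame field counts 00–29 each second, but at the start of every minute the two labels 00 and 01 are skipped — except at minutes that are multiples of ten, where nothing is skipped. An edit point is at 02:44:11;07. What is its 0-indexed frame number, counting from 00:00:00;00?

295241

Complete 10-minute blocks: 16, each 17982 frames → 287712.
Remaining 4 whole minutes in the current block: 1800 + 3 × 1798 = 7194 frames.
Within the current minute: 11 × 30 + 7 − 2 = 335 (labels ;00/;01 skipped at this minute). Total = 287712 + 7194 + 335 = 295241.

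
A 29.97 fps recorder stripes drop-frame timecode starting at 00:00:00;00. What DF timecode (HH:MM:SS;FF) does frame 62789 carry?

Ten DF minutes hold 17982 frames, so frame 62789 lies in block 3 (frames 53946–71927) with 8843 frames into that block.
The block's first minute is 1800 frames and the rest 1798 each; 8843 frames reaches minute 4, so 3 × 18 + 4 × 2 = 62 labels have been skipped so far.
Adding those back, label number 62789 + 62 = 62851 at 30 labels/s is 2095 s + 1 f = 0 h 34 min 55 s frame 1, i.e. 00:34:55;01.

00:34:55;01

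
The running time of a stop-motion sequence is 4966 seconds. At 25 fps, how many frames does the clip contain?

Frames = 4966 × 25 = 124150.

124150 frames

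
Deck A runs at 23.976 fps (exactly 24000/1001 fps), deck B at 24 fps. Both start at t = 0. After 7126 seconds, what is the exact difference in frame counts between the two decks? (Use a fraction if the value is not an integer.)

24432/143 frames

A emits 24000/1001 × 7126 = 24432000/143 frames; B emits 24 × 7126 = 171024.
Difference = 24432/143 frames (≈ 170.8531); B is ahead of A.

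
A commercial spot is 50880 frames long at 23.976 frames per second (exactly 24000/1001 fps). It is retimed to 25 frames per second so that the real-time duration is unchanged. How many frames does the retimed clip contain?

Target frames = source frames × (target rate / source rate) = 50880 × (25)/(24000/1001) = 50880 × 1001/960 = 53053.

53053 frames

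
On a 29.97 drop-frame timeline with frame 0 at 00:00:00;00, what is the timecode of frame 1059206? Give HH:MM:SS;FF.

09:49:02;08

Ten DF minutes hold 17982 frames, so frame 1059206 lies in block 58 (frames 1042956–1060937) with 16250 frames into that block.
The block's first minute is 1800 frames and the rest 1798 each; 16250 frames reaches minute 9, so 58 × 18 + 9 × 2 = 1062 labels have been skipped so far.
Adding those back, label number 1059206 + 1062 = 1060268 at 30 labels/s is 35342 s + 8 f = 9 h 49 min 2 s frame 8, i.e. 09:49:02;08.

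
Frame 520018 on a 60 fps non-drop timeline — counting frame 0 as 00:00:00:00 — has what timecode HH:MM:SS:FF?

520018 ÷ 60 = 8666 full seconds, remainder 58 frames.
8666 s = 2 h 24 min 26 s.
Timecode: 02:24:26:58.

02:24:26:58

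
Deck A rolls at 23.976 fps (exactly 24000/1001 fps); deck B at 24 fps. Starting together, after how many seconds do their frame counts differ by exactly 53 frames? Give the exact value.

53053/24 seconds

The gap grows by |24 − 24000/1001| = 24/1001 frames per second.
Time for a 53-frame gap: 53 ÷ (24/1001) = 53053/24 s.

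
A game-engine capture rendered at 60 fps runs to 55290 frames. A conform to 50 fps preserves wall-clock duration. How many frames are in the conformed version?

46075 frames

Target frames = source frames × (target rate / source rate) = 55290 × (50)/(60) = 55290 × 5/6 = 46075.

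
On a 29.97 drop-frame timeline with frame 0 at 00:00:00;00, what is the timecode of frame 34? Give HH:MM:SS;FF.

Each 10-minute DF block holds 10 × 60 × 30 − 9 × 2 = 17982 frames. 34 ÷ 17982 → 0 full blocks, remainder 34.
Within the partial block the first minute is 1800 frames and each further minute 1798, so 0 further minute boundaries passed. Total skipped labels = 18 × 0 + 2 × 0 = 0.
Non-drop label index = 34 + 0 = 34; at 30 labels/s that is 00:00:01:04, i.e. DF 00:00:01;04.

00:00:01;04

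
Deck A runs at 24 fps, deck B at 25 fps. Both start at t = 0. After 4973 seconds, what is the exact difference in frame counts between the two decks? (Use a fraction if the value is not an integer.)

4973 frames

A emits 24 × 4973 = 119352 frames; B emits 25 × 4973 = 124325.
Difference = 4973 frames; B is ahead of A.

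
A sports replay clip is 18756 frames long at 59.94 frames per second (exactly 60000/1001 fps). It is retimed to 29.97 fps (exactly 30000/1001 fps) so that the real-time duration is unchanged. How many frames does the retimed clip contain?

Target frames = source frames × (target rate / source rate) = 18756 × (30000/1001)/(60000/1001) = 18756 × 1/2 = 9378.

9378 frames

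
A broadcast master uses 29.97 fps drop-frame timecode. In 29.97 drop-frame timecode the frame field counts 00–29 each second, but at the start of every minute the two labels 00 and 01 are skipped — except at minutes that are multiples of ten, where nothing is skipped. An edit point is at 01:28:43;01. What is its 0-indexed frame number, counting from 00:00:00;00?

As if non-drop at 30 labels/s: (1 × 3600 + 28 × 60 + 43) × 30 + 1 = 159691.
Minute boundaries passed: 88; those not divisible by 10: 88 − 8 = 80; dropped labels = 2 × 80 = 160.
Actual frame index = 159691 − 160 = 159531.

159531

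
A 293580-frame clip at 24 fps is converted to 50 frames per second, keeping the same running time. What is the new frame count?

611625 frames

Target frames = source frames × (target rate / source rate) = 293580 × (50)/(24) = 293580 × 25/12 = 611625.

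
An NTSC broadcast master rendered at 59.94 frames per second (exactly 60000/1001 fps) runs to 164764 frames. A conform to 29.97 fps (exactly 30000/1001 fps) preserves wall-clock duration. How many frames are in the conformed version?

82382 frames

Target frames = source frames × (target rate / source rate) = 164764 × (30000/1001)/(60000/1001) = 164764 × 1/2 = 82382.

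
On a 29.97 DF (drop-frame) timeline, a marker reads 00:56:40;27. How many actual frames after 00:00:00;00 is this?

As if non-drop at 30 labels/s: (0 × 3600 + 56 × 60 + 40) × 30 + 27 = 102027.
Minute boundaries passed: 56; those not divisible by 10: 56 − 5 = 51; dropped labels = 2 × 51 = 102.
Actual frame index = 102027 − 102 = 101925.

101925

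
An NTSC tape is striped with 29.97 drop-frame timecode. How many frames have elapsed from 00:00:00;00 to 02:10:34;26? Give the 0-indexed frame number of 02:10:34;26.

234812

As if non-drop at 30 labels/s: (2 × 3600 + 10 × 60 + 34) × 30 + 26 = 235046.
Minute boundaries passed: 130; those not divisible by 10: 130 − 13 = 117; dropped labels = 2 × 117 = 234.
Actual frame index = 235046 − 234 = 234812.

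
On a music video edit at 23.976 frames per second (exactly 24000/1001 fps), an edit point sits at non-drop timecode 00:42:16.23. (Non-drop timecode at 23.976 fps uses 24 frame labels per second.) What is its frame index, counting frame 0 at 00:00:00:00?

Total seconds to the label: (0 × 3600 + 42 × 60 + 16) = 2536.
Frame index = 2536 × 24 + 23 = 60887.

60887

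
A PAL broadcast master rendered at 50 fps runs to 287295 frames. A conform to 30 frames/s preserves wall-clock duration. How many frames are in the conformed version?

Target frames = source frames × (target rate / source rate) = 287295 × (30)/(50) = 287295 × 3/5 = 172377.

172377 frames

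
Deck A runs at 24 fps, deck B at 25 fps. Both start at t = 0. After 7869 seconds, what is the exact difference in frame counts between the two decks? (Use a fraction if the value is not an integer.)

A emits 24 × 7869 = 188856 frames; B emits 25 × 7869 = 196725.
Difference = 7869 frames; B is ahead of A.

7869 frames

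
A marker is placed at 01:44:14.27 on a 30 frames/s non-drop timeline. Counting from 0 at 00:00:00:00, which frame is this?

Total seconds to the label: (1 × 3600 + 44 × 60 + 14) = 6254.
Frame index = 6254 × 30 + 27 = 187647.

187647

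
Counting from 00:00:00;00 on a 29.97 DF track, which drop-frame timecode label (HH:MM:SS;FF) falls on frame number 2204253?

20:25:48;19

Ten DF minutes hold 17982 frames, so frame 2204253 lies in block 122 (frames 2193804–2211785) with 10449 frames into that block.
The block's first minute is 1800 frames and the rest 1798 each; 10449 frames reaches minute 5, so 122 × 18 + 5 × 2 = 2206 labels have been skipped so far.
Adding those back, label number 2204253 + 2206 = 2206459 at 30 labels/s is 73548 s + 19 f = 20 h 25 min 48 s frame 19, i.e. 20:25:48;19.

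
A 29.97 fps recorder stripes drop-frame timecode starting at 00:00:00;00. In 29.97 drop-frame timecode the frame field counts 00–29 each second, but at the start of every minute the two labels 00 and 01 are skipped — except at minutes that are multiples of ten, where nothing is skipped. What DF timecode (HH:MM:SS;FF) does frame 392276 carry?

Each 10-minute DF block holds 10 × 60 × 30 − 9 × 2 = 17982 frames. 392276 ÷ 17982 → 21 full blocks, remainder 14654.
Within the partial block the first minute is 1800 frames and each further minute 1798, so 8 further minute boundaries passed. Total skipped labels = 18 × 21 + 2 × 8 = 394.
Non-drop label index = 392276 + 394 = 392670; at 30 labels/s that is 03:38:09:00, i.e. DF 03:38:09;00.

03:38:09;00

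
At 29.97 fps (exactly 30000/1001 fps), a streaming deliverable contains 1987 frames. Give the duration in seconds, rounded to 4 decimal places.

66.2996 seconds

Running time = 1987 × 1001/30000 = 1988987/30000 s ≈ 66.2996 s.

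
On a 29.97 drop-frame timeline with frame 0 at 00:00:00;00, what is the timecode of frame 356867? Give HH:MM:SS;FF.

03:18:27;15

Ten DF minutes hold 17982 frames, so frame 356867 lies in block 19 (frames 341658–359639) with 15209 frames into that block.
The block's first minute is 1800 frames and the rest 1798 each; 15209 frames reaches minute 8, so 19 × 18 + 8 × 2 = 358 labels have been skipped so far.
Adding those back, label number 356867 + 358 = 357225 at 30 labels/s is 11907 s + 15 f = 3 h 18 min 27 s frame 15, i.e. 03:18:27;15.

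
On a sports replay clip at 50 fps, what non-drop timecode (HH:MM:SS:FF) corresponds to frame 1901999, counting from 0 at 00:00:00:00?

10:33:59:49

1901999 ÷ 50 = 38039 full seconds, remainder 49 frames.
38039 s = 10 h 33 min 59 s.
Timecode: 10:33:59:49.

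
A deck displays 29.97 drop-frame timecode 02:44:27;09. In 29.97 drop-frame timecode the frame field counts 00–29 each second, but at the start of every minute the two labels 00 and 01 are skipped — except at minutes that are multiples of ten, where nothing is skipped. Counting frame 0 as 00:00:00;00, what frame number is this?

295723

As if non-drop at 30 labels/s: (2 × 3600 + 44 × 60 + 27) × 30 + 9 = 296019.
Minute boundaries passed: 164; those not divisible by 10: 164 − 16 = 148; dropped labels = 2 × 148 = 296.
Actual frame index = 296019 − 296 = 295723.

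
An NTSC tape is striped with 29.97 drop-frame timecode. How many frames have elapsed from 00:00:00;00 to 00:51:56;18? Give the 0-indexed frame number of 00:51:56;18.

Complete 10-minute blocks: 5, each 17982 frames → 89910.
Remaining 1 whole minute in the current block: 1800 + 0 × 1798 = 1800 frames.
Within the current minute: 56 × 30 + 18 − 2 = 1696 (labels ;00/;01 skipped at this minute). Total = 89910 + 1800 + 1696 = 93406.

93406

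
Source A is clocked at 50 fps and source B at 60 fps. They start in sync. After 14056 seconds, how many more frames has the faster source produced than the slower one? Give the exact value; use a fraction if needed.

A emits 50 × 14056 = 702800 frames; B emits 60 × 14056 = 843360.
Difference = 140560 frames; B is ahead of A.

140560 frames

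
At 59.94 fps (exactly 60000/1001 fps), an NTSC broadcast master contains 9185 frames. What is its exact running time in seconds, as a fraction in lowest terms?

1838837/12000 seconds

Running time = 9185 ÷ (60000/1001) = 9185 × 1001/60000 = 1838837/12000 s.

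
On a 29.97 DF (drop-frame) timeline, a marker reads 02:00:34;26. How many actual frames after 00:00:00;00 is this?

216830

As if non-drop at 30 labels/s: (2 × 3600 + 0 × 60 + 34) × 30 + 26 = 217046.
Minute boundaries passed: 120; those not divisible by 10: 120 − 12 = 108; dropped labels = 2 × 108 = 216.
Actual frame index = 217046 − 216 = 216830.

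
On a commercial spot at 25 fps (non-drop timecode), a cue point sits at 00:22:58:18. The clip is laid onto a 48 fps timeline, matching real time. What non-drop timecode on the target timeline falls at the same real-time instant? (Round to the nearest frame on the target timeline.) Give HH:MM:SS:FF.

00:22:58:35

Source frame index: (0×3600 + 22×60 + 58) × 25 + 18 = 34468.
Real time: 34468 / (25) = 34468/25 s.
Target frame: (34468/25) × (48) = 1654464/25 ≈ 66178.560 → 66179.
At 48 labels/s: frame 66179 → 00:22:58:35.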